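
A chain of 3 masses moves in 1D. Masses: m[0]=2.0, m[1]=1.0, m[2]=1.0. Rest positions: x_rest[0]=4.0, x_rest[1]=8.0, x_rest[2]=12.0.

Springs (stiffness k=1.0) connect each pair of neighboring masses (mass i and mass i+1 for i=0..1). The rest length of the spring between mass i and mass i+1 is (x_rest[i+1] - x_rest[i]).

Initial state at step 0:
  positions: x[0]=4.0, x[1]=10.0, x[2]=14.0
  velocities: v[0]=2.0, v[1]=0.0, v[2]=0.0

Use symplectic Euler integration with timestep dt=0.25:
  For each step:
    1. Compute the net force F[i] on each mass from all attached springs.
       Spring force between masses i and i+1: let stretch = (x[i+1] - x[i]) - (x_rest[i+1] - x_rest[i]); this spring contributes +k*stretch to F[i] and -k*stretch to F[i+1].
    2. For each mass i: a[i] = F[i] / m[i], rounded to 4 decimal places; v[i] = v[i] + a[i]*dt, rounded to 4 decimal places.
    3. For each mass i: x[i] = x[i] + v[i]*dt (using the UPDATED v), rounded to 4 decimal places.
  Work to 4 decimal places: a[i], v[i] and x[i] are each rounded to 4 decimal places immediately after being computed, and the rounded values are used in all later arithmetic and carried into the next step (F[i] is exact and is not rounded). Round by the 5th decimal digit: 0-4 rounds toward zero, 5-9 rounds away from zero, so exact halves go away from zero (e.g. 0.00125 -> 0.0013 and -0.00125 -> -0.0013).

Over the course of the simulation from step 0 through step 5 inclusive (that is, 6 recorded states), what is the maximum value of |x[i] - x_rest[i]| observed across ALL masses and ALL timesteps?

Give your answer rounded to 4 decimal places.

Answer: 2.9703

Derivation:
Step 0: x=[4.0000 10.0000 14.0000] v=[2.0000 0.0000 0.0000]
Step 1: x=[4.5625 9.8750 14.0000] v=[2.2500 -0.5000 0.0000]
Step 2: x=[5.1660 9.6758 13.9922] v=[2.4141 -0.7969 -0.0313]
Step 3: x=[5.7855 9.4645 13.9646] v=[2.4778 -0.8453 -0.1104]
Step 4: x=[6.3949 9.3045 13.9058] v=[2.4377 -0.6400 -0.2354]
Step 5: x=[6.9703 9.2502 13.8094] v=[2.3014 -0.2171 -0.3857]
Max displacement = 2.9703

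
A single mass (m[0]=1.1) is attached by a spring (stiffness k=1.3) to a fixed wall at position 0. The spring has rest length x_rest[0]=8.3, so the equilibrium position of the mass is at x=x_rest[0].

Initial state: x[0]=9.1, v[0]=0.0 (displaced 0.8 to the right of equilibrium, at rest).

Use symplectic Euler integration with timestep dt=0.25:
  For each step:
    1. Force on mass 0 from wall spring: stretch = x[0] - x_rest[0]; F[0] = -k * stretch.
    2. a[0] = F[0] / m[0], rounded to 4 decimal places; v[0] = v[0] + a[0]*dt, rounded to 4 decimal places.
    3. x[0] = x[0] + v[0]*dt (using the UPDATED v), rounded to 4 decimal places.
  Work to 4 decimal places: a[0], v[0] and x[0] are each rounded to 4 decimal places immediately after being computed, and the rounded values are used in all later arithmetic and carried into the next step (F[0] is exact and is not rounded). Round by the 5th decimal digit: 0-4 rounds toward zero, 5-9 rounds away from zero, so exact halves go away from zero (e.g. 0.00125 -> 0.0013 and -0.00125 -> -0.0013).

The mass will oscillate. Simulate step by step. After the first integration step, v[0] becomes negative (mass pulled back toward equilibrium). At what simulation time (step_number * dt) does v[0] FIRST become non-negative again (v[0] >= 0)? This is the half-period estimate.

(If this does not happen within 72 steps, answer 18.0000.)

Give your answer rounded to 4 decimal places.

Answer: 3.0000

Derivation:
Step 0: x=[9.1000] v=[0.0000]
Step 1: x=[9.0409] v=[-0.2364]
Step 2: x=[8.9271] v=[-0.4553]
Step 3: x=[8.7670] v=[-0.6406]
Step 4: x=[8.5724] v=[-0.7786]
Step 5: x=[8.3576] v=[-0.8591]
Step 6: x=[8.1386] v=[-0.8761]
Step 7: x=[7.9315] v=[-0.8284]
Step 8: x=[7.7516] v=[-0.7195]
Step 9: x=[7.6122] v=[-0.5575]
Step 10: x=[7.5236] v=[-0.3543]
Step 11: x=[7.4924] v=[-0.1249]
Step 12: x=[7.5208] v=[0.1137]
First v>=0 after going negative at step 12, time=3.0000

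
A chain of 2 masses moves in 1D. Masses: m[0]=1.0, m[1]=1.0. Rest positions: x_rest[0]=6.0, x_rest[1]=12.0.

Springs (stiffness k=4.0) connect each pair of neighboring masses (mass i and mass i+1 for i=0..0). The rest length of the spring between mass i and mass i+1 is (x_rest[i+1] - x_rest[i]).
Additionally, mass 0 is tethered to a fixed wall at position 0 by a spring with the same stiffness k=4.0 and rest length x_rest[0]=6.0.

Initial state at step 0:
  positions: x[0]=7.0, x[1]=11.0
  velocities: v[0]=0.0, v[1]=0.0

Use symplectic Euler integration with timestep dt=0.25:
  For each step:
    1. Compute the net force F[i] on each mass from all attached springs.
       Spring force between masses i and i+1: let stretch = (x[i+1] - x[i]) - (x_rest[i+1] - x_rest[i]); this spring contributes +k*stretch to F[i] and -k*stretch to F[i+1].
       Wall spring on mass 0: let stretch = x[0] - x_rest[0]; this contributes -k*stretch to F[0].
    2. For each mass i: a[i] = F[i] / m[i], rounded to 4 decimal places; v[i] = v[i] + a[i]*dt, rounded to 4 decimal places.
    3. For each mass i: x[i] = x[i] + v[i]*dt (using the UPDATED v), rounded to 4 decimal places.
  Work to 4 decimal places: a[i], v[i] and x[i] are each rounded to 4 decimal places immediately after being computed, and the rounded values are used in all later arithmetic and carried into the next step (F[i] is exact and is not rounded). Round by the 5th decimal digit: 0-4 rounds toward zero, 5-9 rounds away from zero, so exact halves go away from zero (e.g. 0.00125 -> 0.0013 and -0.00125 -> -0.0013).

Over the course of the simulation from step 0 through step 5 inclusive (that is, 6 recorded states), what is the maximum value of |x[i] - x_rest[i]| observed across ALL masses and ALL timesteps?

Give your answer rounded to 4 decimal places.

Step 0: x=[7.0000 11.0000] v=[0.0000 0.0000]
Step 1: x=[6.2500 11.5000] v=[-3.0000 2.0000]
Step 2: x=[5.2500 12.1875] v=[-4.0000 2.7500]
Step 3: x=[4.6719 12.6406] v=[-2.3125 1.8125]
Step 4: x=[4.9180 12.6016] v=[0.9843 -0.1562]
Step 5: x=[5.8555 12.1417] v=[3.7499 -1.8398]
Max displacement = 1.3281

Answer: 1.3281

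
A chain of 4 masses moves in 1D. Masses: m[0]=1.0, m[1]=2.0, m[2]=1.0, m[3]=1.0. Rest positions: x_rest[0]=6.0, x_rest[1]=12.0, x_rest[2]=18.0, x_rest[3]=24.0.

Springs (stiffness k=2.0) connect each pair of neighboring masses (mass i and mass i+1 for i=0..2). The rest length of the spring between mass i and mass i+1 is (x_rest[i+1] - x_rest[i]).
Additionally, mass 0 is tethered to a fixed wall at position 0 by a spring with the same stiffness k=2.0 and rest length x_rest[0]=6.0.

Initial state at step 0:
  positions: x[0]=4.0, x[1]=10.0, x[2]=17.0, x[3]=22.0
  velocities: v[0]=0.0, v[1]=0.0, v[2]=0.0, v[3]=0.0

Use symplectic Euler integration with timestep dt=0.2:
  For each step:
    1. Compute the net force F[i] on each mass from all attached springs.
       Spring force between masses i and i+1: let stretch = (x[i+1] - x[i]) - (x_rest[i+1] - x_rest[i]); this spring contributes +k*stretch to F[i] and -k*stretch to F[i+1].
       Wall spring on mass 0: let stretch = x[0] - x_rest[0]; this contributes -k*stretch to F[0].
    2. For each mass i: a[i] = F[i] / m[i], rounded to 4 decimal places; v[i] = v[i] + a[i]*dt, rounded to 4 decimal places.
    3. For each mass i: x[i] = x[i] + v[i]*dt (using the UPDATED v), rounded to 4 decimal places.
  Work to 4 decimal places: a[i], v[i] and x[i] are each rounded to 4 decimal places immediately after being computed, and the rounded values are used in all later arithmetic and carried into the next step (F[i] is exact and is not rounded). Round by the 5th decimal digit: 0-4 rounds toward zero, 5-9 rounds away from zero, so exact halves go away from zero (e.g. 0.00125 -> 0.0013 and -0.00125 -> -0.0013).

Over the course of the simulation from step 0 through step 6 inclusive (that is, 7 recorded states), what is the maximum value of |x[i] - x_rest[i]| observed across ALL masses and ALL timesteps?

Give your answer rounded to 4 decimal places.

Step 0: x=[4.0000 10.0000 17.0000 22.0000] v=[0.0000 0.0000 0.0000 0.0000]
Step 1: x=[4.1600 10.0400 16.8400 22.0800] v=[0.8000 0.2000 -0.8000 0.4000]
Step 2: x=[4.4576 10.1168 16.5552 22.2208] v=[1.4880 0.3840 -1.4240 0.7040]
Step 3: x=[4.8513 10.2248 16.2086 22.3884] v=[1.9686 0.5398 -1.7331 0.8378]
Step 4: x=[5.2868 10.3572 15.8777 22.5416] v=[2.1775 0.6619 -1.6547 0.7659]
Step 5: x=[5.7050 10.5076 15.6382 22.6417] v=[2.0909 0.7519 -1.1973 0.5003]
Step 6: x=[6.0510 10.6711 15.5486 22.6615] v=[1.7299 0.8175 -0.4481 0.0989]
Max displacement = 2.4514

Answer: 2.4514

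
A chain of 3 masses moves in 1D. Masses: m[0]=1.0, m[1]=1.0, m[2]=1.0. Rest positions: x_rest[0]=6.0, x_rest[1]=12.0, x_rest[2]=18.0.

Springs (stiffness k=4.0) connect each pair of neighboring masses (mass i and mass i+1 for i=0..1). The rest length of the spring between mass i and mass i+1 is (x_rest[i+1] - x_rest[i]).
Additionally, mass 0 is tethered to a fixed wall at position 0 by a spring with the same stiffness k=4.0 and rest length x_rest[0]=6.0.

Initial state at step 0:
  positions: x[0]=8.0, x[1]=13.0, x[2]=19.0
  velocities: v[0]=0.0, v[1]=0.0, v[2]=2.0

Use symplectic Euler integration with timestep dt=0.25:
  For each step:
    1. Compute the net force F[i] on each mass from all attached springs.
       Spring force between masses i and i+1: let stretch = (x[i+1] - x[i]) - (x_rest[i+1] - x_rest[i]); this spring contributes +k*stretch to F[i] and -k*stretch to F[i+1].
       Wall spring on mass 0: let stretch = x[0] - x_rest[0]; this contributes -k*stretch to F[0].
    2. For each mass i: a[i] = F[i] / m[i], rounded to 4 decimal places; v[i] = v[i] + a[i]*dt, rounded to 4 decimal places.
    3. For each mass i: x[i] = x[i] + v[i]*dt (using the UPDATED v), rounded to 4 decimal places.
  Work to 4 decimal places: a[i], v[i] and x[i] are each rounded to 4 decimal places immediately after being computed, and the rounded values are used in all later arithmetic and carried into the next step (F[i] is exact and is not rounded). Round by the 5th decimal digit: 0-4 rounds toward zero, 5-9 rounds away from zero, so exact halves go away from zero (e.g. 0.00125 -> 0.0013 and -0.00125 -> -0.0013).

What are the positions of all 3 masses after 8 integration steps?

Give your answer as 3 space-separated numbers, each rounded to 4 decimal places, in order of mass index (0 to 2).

Answer: 7.3238 12.9191 18.0199

Derivation:
Step 0: x=[8.0000 13.0000 19.0000] v=[0.0000 0.0000 2.0000]
Step 1: x=[7.2500 13.2500 19.5000] v=[-3.0000 1.0000 2.0000]
Step 2: x=[6.1875 13.5625 19.9375] v=[-4.2500 1.2500 1.7500]
Step 3: x=[5.4219 13.6250 20.2813] v=[-3.0625 0.2500 1.3750]
Step 4: x=[5.3516 13.3008 20.4610] v=[-0.2813 -1.2968 0.7187]
Step 5: x=[5.9307 12.7794 20.3506] v=[2.3163 -2.0858 -0.4415]
Step 6: x=[6.7393 12.4386 19.8474] v=[3.2343 -1.3633 -2.0127]
Step 7: x=[7.2879 12.5252 18.9920] v=[2.1943 0.3462 -3.4215]
Step 8: x=[7.3238 12.9191 18.0199] v=[0.1437 1.5757 -3.8883]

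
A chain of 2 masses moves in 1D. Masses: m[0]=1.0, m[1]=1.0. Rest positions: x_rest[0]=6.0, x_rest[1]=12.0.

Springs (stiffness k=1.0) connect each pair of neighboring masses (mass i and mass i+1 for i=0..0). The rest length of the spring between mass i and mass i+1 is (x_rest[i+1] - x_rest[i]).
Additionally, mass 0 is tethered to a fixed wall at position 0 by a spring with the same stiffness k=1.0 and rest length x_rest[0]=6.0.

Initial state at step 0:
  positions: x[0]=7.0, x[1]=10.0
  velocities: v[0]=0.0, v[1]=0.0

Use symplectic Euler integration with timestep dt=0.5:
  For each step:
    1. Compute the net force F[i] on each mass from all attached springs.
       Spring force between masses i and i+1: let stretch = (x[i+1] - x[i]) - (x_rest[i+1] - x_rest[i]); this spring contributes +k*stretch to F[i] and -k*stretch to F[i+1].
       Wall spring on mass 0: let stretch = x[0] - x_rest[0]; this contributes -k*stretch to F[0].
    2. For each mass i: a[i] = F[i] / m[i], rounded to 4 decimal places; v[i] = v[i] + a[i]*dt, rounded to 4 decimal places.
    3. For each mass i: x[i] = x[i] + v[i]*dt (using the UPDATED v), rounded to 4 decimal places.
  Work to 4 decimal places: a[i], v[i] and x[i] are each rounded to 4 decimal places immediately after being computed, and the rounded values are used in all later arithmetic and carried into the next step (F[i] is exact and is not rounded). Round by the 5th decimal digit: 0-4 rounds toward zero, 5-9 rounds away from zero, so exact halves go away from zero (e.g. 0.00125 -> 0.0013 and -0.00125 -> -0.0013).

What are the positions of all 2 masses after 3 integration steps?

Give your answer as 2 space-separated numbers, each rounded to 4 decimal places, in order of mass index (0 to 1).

Answer: 3.9844 12.5938

Derivation:
Step 0: x=[7.0000 10.0000] v=[0.0000 0.0000]
Step 1: x=[6.0000 10.7500] v=[-2.0000 1.5000]
Step 2: x=[4.6875 11.8125] v=[-2.6250 2.1250]
Step 3: x=[3.9844 12.5938] v=[-1.4063 1.5625]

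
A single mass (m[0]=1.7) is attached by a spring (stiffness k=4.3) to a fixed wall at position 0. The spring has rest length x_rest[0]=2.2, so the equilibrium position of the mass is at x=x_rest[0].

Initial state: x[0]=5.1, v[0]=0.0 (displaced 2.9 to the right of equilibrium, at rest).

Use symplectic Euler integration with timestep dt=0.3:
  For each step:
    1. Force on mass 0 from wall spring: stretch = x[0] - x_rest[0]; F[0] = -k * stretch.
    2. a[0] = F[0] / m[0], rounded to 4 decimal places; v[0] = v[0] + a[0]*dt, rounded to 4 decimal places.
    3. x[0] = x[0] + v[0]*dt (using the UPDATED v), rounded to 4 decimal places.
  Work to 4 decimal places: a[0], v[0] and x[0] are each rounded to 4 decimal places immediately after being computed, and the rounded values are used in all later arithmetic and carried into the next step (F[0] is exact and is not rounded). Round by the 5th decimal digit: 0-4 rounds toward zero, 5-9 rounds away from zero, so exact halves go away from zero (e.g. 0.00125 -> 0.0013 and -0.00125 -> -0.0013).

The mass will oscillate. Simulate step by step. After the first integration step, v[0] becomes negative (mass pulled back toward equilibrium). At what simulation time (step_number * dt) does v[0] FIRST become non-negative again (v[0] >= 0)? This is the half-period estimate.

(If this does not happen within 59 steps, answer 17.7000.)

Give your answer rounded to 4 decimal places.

Answer: 2.1000

Derivation:
Step 0: x=[5.1000] v=[0.0000]
Step 1: x=[4.4398] v=[-2.2006]
Step 2: x=[3.2697] v=[-3.9002]
Step 3: x=[1.8561] v=[-4.7119]
Step 4: x=[0.5208] v=[-4.4509]
Step 5: x=[-0.4322] v=[-3.1767]
Step 6: x=[-0.7860] v=[-1.1793]
Step 7: x=[-0.4601] v=[1.0865]
First v>=0 after going negative at step 7, time=2.1000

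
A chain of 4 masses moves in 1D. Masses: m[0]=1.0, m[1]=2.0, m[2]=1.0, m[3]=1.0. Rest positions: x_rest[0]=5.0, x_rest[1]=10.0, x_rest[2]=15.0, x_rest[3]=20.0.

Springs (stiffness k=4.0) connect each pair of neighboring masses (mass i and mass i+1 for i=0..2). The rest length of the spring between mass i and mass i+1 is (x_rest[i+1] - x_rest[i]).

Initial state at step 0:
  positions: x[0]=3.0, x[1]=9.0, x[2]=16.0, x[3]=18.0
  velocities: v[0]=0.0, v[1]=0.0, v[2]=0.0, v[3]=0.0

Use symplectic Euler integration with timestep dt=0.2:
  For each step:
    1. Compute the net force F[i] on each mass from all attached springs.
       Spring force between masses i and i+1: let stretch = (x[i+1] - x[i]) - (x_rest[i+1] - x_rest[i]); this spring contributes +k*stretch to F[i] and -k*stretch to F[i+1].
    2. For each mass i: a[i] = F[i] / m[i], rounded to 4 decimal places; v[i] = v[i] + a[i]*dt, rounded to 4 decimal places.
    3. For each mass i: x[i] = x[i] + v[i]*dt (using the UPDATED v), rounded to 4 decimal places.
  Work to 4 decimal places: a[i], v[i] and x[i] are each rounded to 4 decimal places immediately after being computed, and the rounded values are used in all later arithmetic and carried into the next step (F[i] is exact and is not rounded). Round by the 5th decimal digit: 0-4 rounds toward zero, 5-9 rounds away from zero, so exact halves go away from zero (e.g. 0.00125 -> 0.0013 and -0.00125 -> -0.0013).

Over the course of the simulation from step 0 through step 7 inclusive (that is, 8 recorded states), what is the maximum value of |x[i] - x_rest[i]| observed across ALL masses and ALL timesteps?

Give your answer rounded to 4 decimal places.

Answer: 2.8220

Derivation:
Step 0: x=[3.0000 9.0000 16.0000 18.0000] v=[0.0000 0.0000 0.0000 0.0000]
Step 1: x=[3.1600 9.0800 15.2000 18.4800] v=[0.8000 0.4000 -4.0000 2.4000]
Step 2: x=[3.4672 9.1760 13.9456 19.2352] v=[1.5360 0.4800 -6.2720 3.7760]
Step 3: x=[3.8878 9.1969 12.7744 19.9441] v=[2.1030 0.1043 -5.8560 3.5443]
Step 4: x=[4.3579 9.0792 12.1780 20.3058] v=[2.3503 -0.5883 -2.9822 1.8085]
Step 5: x=[4.7834 8.8317 12.3862 20.1671] v=[2.1273 -1.2373 1.0410 -0.6937]
Step 6: x=[5.0566 8.5447 13.2706 19.5834] v=[1.3659 -1.4348 4.4221 -2.9184]
Step 7: x=[5.0879 8.3568 14.4089 18.7897] v=[0.1564 -0.9397 5.6916 -3.9686]
Max displacement = 2.8220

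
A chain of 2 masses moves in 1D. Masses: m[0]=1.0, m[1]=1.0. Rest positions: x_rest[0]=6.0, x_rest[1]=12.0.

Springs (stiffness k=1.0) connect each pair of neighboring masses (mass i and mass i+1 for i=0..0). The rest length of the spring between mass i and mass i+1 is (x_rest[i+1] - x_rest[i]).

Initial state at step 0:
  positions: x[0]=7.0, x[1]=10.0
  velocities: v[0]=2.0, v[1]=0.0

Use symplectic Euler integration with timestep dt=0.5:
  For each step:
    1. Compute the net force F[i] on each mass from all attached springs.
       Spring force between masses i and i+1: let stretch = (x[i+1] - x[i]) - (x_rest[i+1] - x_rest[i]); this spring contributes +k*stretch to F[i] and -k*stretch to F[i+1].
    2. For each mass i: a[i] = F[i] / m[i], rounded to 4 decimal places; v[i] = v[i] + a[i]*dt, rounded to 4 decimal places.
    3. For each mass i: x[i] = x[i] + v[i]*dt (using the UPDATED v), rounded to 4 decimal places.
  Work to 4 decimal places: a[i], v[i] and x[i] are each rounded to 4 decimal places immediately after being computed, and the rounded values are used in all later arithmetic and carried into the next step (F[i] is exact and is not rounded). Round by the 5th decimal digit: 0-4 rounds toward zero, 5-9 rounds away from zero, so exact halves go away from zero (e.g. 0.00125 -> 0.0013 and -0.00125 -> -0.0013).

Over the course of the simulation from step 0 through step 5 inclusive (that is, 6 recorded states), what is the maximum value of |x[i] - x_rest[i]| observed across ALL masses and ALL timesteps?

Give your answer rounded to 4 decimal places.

Step 0: x=[7.0000 10.0000] v=[2.0000 0.0000]
Step 1: x=[7.2500 10.7500] v=[0.5000 1.5000]
Step 2: x=[6.8750 12.1250] v=[-0.7500 2.7500]
Step 3: x=[6.3125 13.6875] v=[-1.1250 3.1250]
Step 4: x=[6.0938 14.9063] v=[-0.4375 2.4375]
Step 5: x=[6.5782 15.4220] v=[0.9688 1.0313]
Max displacement = 3.4220

Answer: 3.4220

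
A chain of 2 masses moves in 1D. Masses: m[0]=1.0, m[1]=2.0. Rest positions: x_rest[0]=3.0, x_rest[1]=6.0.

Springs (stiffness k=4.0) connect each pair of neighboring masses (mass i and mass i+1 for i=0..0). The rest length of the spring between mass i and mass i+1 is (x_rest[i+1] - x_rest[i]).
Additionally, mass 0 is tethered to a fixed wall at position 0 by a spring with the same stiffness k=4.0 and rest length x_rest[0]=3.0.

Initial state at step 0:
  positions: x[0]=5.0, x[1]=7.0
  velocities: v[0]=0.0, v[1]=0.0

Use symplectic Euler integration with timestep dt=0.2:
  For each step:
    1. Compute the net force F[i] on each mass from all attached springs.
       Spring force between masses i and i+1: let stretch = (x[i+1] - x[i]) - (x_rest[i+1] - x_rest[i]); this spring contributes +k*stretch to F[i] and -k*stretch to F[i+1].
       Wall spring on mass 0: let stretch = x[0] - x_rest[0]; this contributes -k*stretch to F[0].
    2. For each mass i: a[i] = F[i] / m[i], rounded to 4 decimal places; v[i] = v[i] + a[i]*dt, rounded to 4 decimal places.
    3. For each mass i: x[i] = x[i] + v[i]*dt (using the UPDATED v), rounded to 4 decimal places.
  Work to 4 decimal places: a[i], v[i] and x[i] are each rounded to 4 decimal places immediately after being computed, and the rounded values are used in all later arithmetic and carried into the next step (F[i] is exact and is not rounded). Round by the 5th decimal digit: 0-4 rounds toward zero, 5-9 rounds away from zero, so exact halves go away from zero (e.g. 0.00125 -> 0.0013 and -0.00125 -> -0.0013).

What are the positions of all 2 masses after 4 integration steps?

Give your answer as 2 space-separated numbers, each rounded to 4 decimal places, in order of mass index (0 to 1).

Answer: 2.2951 7.2401

Derivation:
Step 0: x=[5.0000 7.0000] v=[0.0000 0.0000]
Step 1: x=[4.5200 7.0800] v=[-2.4000 0.4000]
Step 2: x=[3.7264 7.1952] v=[-3.9680 0.5760]
Step 3: x=[2.8916 7.2729] v=[-4.1741 0.3885]
Step 4: x=[2.2951 7.2401] v=[-2.9823 -0.1640]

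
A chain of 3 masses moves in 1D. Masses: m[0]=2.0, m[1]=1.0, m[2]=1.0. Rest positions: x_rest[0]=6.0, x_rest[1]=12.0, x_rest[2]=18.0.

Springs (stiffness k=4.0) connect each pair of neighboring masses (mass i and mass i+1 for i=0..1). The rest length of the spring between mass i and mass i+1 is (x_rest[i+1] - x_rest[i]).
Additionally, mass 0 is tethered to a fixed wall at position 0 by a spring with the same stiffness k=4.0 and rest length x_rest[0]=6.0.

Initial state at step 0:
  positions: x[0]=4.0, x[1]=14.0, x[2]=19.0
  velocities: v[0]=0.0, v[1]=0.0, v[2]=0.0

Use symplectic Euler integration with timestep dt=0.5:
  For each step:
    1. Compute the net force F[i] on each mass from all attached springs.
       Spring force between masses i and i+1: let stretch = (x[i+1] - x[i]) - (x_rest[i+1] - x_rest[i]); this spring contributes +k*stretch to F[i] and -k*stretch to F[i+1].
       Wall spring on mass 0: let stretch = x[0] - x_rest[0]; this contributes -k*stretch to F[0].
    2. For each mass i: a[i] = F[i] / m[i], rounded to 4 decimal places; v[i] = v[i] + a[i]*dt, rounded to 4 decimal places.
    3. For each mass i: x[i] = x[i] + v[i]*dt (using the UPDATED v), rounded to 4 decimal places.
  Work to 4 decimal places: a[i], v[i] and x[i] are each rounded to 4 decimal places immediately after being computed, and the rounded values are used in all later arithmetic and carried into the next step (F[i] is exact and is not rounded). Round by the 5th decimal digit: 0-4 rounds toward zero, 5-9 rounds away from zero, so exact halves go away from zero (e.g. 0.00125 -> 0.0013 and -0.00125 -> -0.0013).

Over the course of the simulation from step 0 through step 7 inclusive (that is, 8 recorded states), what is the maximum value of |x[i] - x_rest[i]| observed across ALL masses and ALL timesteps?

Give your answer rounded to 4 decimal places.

Step 0: x=[4.0000 14.0000 19.0000] v=[0.0000 0.0000 0.0000]
Step 1: x=[7.0000 9.0000 20.0000] v=[6.0000 -10.0000 2.0000]
Step 2: x=[7.5000 13.0000 16.0000] v=[1.0000 8.0000 -8.0000]
Step 3: x=[7.0000 14.5000 15.0000] v=[-1.0000 3.0000 -2.0000]
Step 4: x=[6.7500 9.0000 19.5000] v=[-0.5000 -11.0000 9.0000]
Step 5: x=[4.2500 11.7500 19.5000] v=[-5.0000 5.5000 0.0000]
Step 6: x=[3.3750 14.7500 17.7500] v=[-1.7500 6.0000 -3.5000]
Step 7: x=[6.5000 9.3750 19.0000] v=[6.2500 -10.7500 2.5000]
Max displacement = 3.0000

Answer: 3.0000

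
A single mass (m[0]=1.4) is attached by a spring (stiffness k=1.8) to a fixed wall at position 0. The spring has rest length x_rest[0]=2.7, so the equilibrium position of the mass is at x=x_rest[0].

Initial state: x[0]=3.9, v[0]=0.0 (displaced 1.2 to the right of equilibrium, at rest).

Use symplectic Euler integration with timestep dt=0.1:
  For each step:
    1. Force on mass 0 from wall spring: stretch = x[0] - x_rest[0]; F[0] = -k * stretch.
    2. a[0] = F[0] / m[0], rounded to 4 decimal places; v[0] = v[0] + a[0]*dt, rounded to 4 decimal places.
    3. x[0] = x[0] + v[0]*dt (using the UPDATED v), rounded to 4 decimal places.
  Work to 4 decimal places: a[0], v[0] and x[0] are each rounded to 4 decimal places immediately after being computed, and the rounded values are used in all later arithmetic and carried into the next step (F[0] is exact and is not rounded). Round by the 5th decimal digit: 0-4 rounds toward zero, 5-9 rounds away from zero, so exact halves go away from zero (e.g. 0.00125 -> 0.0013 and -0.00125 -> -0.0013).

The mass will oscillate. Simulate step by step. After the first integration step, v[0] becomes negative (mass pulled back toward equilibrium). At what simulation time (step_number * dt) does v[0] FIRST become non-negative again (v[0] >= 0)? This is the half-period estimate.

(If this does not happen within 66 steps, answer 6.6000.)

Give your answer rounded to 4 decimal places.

Step 0: x=[3.9000] v=[0.0000]
Step 1: x=[3.8846] v=[-0.1543]
Step 2: x=[3.8539] v=[-0.3066]
Step 3: x=[3.8084] v=[-0.4550]
Step 4: x=[3.7487] v=[-0.5975]
Step 5: x=[3.6755] v=[-0.7323]
Step 6: x=[3.5897] v=[-0.8577]
Step 7: x=[3.4925] v=[-0.9721]
Step 8: x=[3.3851] v=[-1.0740]
Step 9: x=[3.2689] v=[-1.1621]
Step 10: x=[3.1454] v=[-1.2352]
Step 11: x=[3.0162] v=[-1.2925]
Step 12: x=[2.8829] v=[-1.3332]
Step 13: x=[2.7472] v=[-1.3567]
Step 14: x=[2.6109] v=[-1.3628]
Step 15: x=[2.4758] v=[-1.3513]
Step 16: x=[2.3436] v=[-1.3225]
Step 17: x=[2.2159] v=[-1.2767]
Step 18: x=[2.0945] v=[-1.2145]
Step 19: x=[1.9808] v=[-1.1367]
Step 20: x=[1.8764] v=[-1.0442]
Step 21: x=[1.7826] v=[-0.9383]
Step 22: x=[1.7006] v=[-0.8204]
Step 23: x=[1.6314] v=[-0.6919]
Step 24: x=[1.5760] v=[-0.5545]
Step 25: x=[1.5350] v=[-0.4100]
Step 26: x=[1.5090] v=[-0.2602]
Step 27: x=[1.4983] v=[-0.1071]
Step 28: x=[1.5030] v=[0.0474]
First v>=0 after going negative at step 28, time=2.8000

Answer: 2.8000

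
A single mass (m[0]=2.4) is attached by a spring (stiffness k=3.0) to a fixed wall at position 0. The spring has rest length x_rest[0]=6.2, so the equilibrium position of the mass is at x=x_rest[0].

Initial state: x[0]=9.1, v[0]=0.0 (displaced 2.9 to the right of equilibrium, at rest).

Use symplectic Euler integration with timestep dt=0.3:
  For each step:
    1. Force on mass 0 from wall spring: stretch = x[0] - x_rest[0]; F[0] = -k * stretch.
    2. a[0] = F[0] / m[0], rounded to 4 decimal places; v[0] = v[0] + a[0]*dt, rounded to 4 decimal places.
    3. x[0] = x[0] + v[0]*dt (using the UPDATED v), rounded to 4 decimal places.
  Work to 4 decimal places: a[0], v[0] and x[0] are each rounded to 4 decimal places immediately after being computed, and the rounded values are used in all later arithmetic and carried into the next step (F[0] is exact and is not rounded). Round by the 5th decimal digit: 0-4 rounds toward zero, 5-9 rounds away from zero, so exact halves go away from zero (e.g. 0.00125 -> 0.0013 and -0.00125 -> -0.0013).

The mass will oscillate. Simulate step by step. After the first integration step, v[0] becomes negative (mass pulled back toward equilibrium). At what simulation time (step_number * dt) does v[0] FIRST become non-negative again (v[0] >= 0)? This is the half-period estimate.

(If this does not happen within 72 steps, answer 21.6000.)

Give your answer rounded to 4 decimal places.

Step 0: x=[9.1000] v=[0.0000]
Step 1: x=[8.7738] v=[-1.0875]
Step 2: x=[8.1580] v=[-2.0527]
Step 3: x=[7.3219] v=[-2.7870]
Step 4: x=[6.3596] v=[-3.2077]
Step 5: x=[5.3793] v=[-3.2676]
Step 6: x=[4.4914] v=[-2.9598]
Step 7: x=[3.7957] v=[-2.3191]
Step 8: x=[3.3705] v=[-1.4175]
Step 9: x=[3.2636] v=[-0.3564]
Step 10: x=[3.4870] v=[0.7448]
First v>=0 after going negative at step 10, time=3.0000

Answer: 3.0000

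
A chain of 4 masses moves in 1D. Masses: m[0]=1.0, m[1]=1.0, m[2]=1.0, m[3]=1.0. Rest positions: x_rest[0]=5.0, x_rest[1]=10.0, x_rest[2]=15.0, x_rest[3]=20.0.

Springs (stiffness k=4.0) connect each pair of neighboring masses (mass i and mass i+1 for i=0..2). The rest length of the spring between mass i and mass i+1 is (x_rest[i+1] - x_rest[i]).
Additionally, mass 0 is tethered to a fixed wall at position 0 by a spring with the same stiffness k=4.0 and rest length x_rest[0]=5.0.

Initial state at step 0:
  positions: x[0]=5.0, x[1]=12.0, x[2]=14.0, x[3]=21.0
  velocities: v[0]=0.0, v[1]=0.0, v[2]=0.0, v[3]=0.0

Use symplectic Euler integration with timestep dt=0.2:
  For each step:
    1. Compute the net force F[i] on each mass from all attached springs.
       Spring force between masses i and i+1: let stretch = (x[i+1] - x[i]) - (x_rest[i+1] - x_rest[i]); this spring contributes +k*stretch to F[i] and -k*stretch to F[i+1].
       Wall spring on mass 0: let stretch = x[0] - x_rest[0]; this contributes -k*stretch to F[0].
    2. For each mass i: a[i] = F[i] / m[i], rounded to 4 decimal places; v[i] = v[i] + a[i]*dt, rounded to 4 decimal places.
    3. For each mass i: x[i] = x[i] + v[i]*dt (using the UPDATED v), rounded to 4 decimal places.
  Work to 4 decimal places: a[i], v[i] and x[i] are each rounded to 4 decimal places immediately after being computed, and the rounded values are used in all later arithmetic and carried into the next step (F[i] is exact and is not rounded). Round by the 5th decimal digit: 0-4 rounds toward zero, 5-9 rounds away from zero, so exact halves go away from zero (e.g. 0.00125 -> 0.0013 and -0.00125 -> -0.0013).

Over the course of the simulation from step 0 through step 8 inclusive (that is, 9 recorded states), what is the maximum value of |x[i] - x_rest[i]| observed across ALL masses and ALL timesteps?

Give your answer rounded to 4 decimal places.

Answer: 2.0039

Derivation:
Step 0: x=[5.0000 12.0000 14.0000 21.0000] v=[0.0000 0.0000 0.0000 0.0000]
Step 1: x=[5.3200 11.2000 14.8000 20.6800] v=[1.6000 -4.0000 4.0000 -1.6000]
Step 2: x=[5.7296 10.0352 15.9648 20.2192] v=[2.0480 -5.8240 5.8240 -2.3040]
Step 3: x=[5.9114 9.1302 16.8616 19.8777] v=[0.9088 -4.5248 4.4838 -1.7075]
Step 4: x=[5.6623 8.9473 17.0039 19.8536] v=[-1.2453 -0.9147 0.7116 -0.1204]
Step 5: x=[5.0329 9.5278 16.3131 20.1736] v=[-3.1471 2.9026 -3.4539 1.5998]
Step 6: x=[4.3174 10.4748 15.1544 20.6759] v=[-3.5775 4.7349 -5.7937 2.5114]
Step 7: x=[3.8963 11.1853 14.1304 21.0947] v=[-2.1055 3.5527 -5.1202 2.0942]
Step 8: x=[4.0180 11.2008 13.7494 21.1993] v=[0.6087 0.0776 -1.9048 0.5228]
Max displacement = 2.0039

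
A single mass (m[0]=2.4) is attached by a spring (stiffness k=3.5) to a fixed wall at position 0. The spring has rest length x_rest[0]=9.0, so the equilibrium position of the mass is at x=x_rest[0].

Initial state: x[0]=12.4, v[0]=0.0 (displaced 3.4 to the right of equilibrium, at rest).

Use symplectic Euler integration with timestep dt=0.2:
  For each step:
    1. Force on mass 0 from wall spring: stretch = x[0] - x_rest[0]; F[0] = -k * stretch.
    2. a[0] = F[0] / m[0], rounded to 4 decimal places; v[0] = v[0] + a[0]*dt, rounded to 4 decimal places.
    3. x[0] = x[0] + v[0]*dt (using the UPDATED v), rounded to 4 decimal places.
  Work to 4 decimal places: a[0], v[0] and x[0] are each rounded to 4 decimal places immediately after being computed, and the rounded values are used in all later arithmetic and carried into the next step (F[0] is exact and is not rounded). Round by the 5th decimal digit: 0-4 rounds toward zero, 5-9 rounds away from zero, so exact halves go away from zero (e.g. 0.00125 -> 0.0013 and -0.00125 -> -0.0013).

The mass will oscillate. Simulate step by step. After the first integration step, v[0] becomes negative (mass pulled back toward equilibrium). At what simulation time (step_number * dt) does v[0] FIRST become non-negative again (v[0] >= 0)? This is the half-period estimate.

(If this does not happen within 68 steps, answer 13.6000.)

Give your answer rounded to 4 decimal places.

Answer: 2.6000

Derivation:
Step 0: x=[12.4000] v=[0.0000]
Step 1: x=[12.2017] v=[-0.9917]
Step 2: x=[11.8166] v=[-1.9255]
Step 3: x=[11.2672] v=[-2.7470]
Step 4: x=[10.5855] v=[-3.4083]
Step 5: x=[9.8114] v=[-3.8707]
Step 6: x=[8.9899] v=[-4.1074]
Step 7: x=[8.1690] v=[-4.1045]
Step 8: x=[7.3966] v=[-3.8621]
Step 9: x=[6.7177] v=[-3.3944]
Step 10: x=[6.1720] v=[-2.7287]
Step 11: x=[5.7912] v=[-1.9039]
Step 12: x=[5.5976] v=[-0.9680]
Step 13: x=[5.6025] v=[0.0244]
First v>=0 after going negative at step 13, time=2.6000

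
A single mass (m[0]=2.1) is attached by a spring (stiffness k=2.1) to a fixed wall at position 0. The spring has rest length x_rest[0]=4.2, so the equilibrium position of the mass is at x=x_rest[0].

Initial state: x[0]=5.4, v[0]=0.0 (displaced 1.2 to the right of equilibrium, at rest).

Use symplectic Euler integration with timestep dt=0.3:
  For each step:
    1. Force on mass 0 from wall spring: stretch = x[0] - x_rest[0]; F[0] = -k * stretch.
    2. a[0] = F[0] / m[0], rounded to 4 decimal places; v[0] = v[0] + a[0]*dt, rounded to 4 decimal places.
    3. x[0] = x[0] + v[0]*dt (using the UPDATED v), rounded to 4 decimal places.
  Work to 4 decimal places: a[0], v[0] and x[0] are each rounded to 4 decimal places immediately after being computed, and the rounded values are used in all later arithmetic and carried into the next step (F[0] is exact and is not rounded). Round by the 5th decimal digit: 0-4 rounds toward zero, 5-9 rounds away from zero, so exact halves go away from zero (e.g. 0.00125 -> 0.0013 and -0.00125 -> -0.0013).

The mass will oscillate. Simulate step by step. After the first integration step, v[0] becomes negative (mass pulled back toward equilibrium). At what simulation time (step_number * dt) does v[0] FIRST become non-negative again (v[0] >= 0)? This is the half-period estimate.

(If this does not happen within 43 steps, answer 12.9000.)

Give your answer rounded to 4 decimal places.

Step 0: x=[5.4000] v=[0.0000]
Step 1: x=[5.2920] v=[-0.3600]
Step 2: x=[5.0857] v=[-0.6876]
Step 3: x=[4.7997] v=[-0.9533]
Step 4: x=[4.4597] v=[-1.1332]
Step 5: x=[4.0964] v=[-1.2111]
Step 6: x=[3.7424] v=[-1.1800]
Step 7: x=[3.4296] v=[-1.0427]
Step 8: x=[3.1861] v=[-0.8116]
Step 9: x=[3.0339] v=[-0.5074]
Step 10: x=[2.9866] v=[-0.1576]
Step 11: x=[3.0485] v=[0.2064]
First v>=0 after going negative at step 11, time=3.3000

Answer: 3.3000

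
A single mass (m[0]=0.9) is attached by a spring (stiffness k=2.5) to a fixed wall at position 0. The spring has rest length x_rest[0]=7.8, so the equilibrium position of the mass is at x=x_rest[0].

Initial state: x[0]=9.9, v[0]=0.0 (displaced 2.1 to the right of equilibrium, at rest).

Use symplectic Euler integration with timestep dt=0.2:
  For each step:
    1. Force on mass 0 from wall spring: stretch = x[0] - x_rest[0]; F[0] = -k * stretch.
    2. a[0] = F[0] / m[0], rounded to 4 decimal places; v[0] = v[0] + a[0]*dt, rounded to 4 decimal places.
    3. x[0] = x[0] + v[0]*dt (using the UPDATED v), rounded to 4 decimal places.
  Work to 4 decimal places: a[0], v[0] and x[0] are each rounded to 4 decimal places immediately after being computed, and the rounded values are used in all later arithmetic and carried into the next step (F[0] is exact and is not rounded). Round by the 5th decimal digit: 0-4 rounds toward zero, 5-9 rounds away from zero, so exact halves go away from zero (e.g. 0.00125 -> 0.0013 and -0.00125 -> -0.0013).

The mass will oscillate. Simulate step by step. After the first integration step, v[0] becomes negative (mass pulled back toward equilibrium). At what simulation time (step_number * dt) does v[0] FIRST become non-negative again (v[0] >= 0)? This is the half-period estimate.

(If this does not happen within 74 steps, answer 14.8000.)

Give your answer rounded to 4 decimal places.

Answer: 2.0000

Derivation:
Step 0: x=[9.9000] v=[0.0000]
Step 1: x=[9.6667] v=[-1.1667]
Step 2: x=[9.2259] v=[-2.2038]
Step 3: x=[8.6267] v=[-2.9960]
Step 4: x=[7.9356] v=[-3.4553]
Step 5: x=[7.2295] v=[-3.5306]
Step 6: x=[6.5868] v=[-3.2137]
Step 7: x=[6.0789] v=[-2.5397]
Step 8: x=[5.7622] v=[-1.5835]
Step 9: x=[5.6719] v=[-0.4514]
Step 10: x=[5.8181] v=[0.7309]
First v>=0 after going negative at step 10, time=2.0000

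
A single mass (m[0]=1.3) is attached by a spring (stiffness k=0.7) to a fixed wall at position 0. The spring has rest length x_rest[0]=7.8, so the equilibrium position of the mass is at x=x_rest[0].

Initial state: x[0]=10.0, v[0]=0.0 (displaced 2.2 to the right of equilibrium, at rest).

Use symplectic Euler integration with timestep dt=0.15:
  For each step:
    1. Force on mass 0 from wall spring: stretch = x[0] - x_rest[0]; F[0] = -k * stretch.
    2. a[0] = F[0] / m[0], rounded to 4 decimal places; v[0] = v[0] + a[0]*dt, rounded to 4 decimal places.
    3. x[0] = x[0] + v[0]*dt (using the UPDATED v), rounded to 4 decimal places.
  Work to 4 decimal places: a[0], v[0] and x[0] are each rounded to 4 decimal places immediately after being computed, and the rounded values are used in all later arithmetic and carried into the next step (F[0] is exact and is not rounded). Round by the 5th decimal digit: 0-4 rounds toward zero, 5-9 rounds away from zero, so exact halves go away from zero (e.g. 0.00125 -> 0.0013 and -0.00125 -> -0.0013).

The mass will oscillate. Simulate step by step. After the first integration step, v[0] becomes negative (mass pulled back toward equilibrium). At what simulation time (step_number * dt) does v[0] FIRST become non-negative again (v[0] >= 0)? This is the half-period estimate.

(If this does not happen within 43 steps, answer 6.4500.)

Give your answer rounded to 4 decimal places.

Answer: 4.3500

Derivation:
Step 0: x=[10.0000] v=[0.0000]
Step 1: x=[9.9733] v=[-0.1777]
Step 2: x=[9.9203] v=[-0.3532]
Step 3: x=[9.8416] v=[-0.5245]
Step 4: x=[9.7382] v=[-0.6894]
Step 5: x=[9.6113] v=[-0.8459]
Step 6: x=[9.4625] v=[-0.9922]
Step 7: x=[9.2935] v=[-1.1265]
Step 8: x=[9.1064] v=[-1.2471]
Step 9: x=[8.9035] v=[-1.3526]
Step 10: x=[8.6872] v=[-1.4417]
Step 11: x=[8.4602] v=[-1.5134]
Step 12: x=[8.2252] v=[-1.5667]
Step 13: x=[7.9850] v=[-1.6011]
Step 14: x=[7.7426] v=[-1.6160]
Step 15: x=[7.5009] v=[-1.6114]
Step 16: x=[7.2628] v=[-1.5872]
Step 17: x=[7.0312] v=[-1.5438]
Step 18: x=[6.8089] v=[-1.4817]
Step 19: x=[6.5987] v=[-1.4016]
Step 20: x=[6.4030] v=[-1.3046]
Step 21: x=[6.2242] v=[-1.1918]
Step 22: x=[6.0645] v=[-1.0645]
Step 23: x=[5.9259] v=[-0.9243]
Step 24: x=[5.8100] v=[-0.7729]
Step 25: x=[5.7182] v=[-0.6122]
Step 26: x=[5.6516] v=[-0.4441]
Step 27: x=[5.6110] v=[-0.2706]
Step 28: x=[5.5969] v=[-0.0938]
Step 29: x=[5.6095] v=[0.0841]
First v>=0 after going negative at step 29, time=4.3500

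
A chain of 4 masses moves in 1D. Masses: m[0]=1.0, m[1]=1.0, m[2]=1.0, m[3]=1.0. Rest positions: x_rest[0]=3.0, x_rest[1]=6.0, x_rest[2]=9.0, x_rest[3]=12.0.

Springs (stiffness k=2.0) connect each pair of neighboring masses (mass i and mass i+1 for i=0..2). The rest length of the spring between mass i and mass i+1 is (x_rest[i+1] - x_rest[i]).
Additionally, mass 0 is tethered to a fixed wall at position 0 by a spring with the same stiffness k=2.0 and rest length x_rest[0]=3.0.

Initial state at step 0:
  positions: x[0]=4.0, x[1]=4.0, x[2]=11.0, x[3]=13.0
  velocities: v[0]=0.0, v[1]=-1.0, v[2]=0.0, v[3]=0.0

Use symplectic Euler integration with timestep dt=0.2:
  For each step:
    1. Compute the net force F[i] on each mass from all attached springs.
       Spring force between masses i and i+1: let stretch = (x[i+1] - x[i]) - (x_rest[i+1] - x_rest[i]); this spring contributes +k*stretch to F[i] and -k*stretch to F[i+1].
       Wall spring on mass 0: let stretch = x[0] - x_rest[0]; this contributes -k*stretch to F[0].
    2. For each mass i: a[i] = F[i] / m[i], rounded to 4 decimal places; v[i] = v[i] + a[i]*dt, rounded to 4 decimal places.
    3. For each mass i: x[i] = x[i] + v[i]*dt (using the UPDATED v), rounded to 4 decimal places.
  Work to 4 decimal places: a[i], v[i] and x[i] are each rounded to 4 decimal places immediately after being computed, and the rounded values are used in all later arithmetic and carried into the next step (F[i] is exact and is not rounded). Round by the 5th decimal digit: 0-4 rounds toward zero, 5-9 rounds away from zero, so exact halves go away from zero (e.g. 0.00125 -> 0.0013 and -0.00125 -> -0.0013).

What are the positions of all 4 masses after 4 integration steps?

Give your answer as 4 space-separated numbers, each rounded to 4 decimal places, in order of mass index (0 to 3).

Step 0: x=[4.0000 4.0000 11.0000 13.0000] v=[0.0000 -1.0000 0.0000 0.0000]
Step 1: x=[3.6800 4.3600 10.6000 13.0800] v=[-1.6000 1.8000 -2.0000 0.4000]
Step 2: x=[3.1200 5.1648 9.8992 13.2016] v=[-2.8000 4.0240 -3.5040 0.6080]
Step 3: x=[2.4740 6.1848 9.0838 13.2990] v=[-3.2301 5.0998 -4.0768 0.4870]
Step 4: x=[1.9269 7.1398 8.3737 13.2992] v=[-2.7354 4.7751 -3.5503 0.0009]

Answer: 1.9269 7.1398 8.3737 13.2992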